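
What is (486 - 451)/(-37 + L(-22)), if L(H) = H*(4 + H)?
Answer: 35/359 ≈ 0.097493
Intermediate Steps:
(486 - 451)/(-37 + L(-22)) = (486 - 451)/(-37 - 22*(4 - 22)) = 35/(-37 - 22*(-18)) = 35/(-37 + 396) = 35/359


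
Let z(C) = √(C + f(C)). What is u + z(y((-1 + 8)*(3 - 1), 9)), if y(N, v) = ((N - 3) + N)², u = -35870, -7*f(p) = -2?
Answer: -35870 + √30639/7 ≈ -35845.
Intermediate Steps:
f(p) = 2/7 (f(p) = -⅐*(-2) = 2/7)
y(N, v) = (-3 + 2*N)² (y(N, v) = ((-3 + N) + N)² = (-3 + 2*N)²)
z(C) = √(2/7 + C) (z(C) = √(C + 2/7) = √(2/7 + C))
u + z(y((-1 + 8)*(3 - 1), 9)) = -35870 + √(14 + 49*(-3 + 2*((-1 + 8)*(3 - 1)))²)/7 = -35870 + √(14 + 49*(-3 + 2*(7*2))²)/7 = -35870 + √(14 + 49*(-3 + 2*14)²)/7 = -35870 + √(14 + 49*(-3 + 28)²)/7 = -35870 + √(14 + 49*25²)/7 = -35870 + √(14 + 49*625)/7 = -35870 + √(14 + 30625)/7 = -35870 + √30639/7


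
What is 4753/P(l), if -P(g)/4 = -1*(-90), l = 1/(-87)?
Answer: -4753/360 ≈ -13.203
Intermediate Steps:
l = -1/87 ≈ -0.011494
P(g) = -360 (P(g) = -(-4)*(-90) = -4*90 = -360)
4753/P(l) = 4753/(-360) = 4753*(-1/360) = -4753/360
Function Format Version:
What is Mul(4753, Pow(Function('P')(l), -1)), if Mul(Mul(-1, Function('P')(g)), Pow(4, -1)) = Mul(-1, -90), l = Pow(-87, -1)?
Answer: Rational(-4753, 360) ≈ -13.203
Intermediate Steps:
l = Rational(-1, 87) ≈ -0.011494
Function('P')(g) = -360 (Function('P')(g) = Mul(-4, Mul(-1, -90)) = Mul(-4, 90) = -360)
Mul(4753, Pow(Function('P')(l), -1)) = Mul(4753, Pow(-360, -1)) = Mul(4753, Rational(-1, 360)) = Rational(-4753, 360)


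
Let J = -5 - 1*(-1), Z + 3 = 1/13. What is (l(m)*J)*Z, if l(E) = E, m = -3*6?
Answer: -2736/13 ≈ -210.46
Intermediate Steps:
m = -18
Z = -38/13 (Z = -3 + 1/13 = -38/13 ≈ -2.9231)
J = -4 (J = -5 + 1 = -4)
(l(m)*J)*Z = -18*(-4)*(-38/13) = 72*(-38/13) = -2736/13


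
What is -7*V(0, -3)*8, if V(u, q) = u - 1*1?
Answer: 56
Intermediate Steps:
V(u, q) = -1 + u (V(u, q) = u - 1 = -1 + u)
-7*V(0, -3)*8 = -7*(-1 + 0)*8 = -7*(-1)*8 = 7*8 = 56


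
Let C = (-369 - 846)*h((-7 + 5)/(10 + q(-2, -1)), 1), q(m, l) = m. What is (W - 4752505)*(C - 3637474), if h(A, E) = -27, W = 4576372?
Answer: 634901164977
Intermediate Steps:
C = 32805 (C = (-369 - 846)*(-27) = -1215*(-27) = 32805)
(W - 4752505)*(C - 3637474) = (4576372 - 4752505)*(32805 - 3637474) = -176133*(-3604669) = 634901164977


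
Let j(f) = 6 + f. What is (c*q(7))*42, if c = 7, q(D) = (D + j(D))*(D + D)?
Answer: 82320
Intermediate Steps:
q(D) = 2*D*(6 + 2*D) (q(D) = (D + (6 + D))*(D + D) = (6 + 2*D)*(2*D) = 2*D*(6 + 2*D))
(c*q(7))*42 = (7*(4*7*(3 + 7)))*42 = (7*(4*7*10))*42 = (7*280)*42 = 1960*42 = 82320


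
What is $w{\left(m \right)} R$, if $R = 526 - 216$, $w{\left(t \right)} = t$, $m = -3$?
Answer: $-930$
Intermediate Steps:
$R = 310$ ($R = 526 - 216 = 310$)
$w{\left(m \right)} R = \left(-3\right) 310 = -930$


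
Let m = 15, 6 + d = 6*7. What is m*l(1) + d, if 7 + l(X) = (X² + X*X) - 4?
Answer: -99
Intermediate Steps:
d = 36 (d = -6 + 6*7 = -6 + 42 = 36)
l(X) = -11 + 2*X² (l(X) = -7 + ((X² + X*X) - 4) = -7 + ((X² + X²) - 4) = -7 + (2*X² - 4) = -7 + (-4 + 2*X²) = -11 + 2*X²)
m*l(1) + d = 15*(-11 + 2*1²) + 36 = 15*(-11 + 2*1) + 36 = 15*(-11 + 2) + 36 = 15*(-9) + 36 = -135 + 36 = -99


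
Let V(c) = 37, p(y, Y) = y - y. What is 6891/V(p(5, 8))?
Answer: 6891/37 ≈ 186.24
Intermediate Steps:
p(y, Y) = 0
6891/V(p(5, 8)) = 6891/37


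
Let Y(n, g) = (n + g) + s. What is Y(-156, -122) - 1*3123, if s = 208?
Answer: -3193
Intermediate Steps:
Y(n, g) = 208 + g + n (Y(n, g) = (n + g) + 208 = (g + n) + 208 = 208 + g + n)
Y(-156, -122) - 1*3123 = (208 - 122 - 156) - 1*3123 = -70 - 3123 = -3193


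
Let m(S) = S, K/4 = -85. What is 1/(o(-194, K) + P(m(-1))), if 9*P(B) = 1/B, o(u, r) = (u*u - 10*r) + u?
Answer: 9/367577 ≈ 2.4485e-5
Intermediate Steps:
K = -340 (K = 4*(-85) = -340)
o(u, r) = u + u² - 10*r (o(u, r) = (u² - 10*r) + u = u + u² - 10*r)
P(B) = 1/(9*B)
1/(o(-194, K) + P(m(-1))) = 1/((-194 + (-194)² - 10*(-340)) + (⅑)/(-1)) = 1/((-194 + 37636 + 3400) + (⅑)*(-1)) = 1/(40842 - ⅑) = 1/(367577/9) = 9/367577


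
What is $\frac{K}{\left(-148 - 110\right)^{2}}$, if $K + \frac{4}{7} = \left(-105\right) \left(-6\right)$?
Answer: $\frac{2203}{232974} \approx 0.009456$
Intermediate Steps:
$K = \frac{4406}{7}$ ($K = - \frac{4}{7} - -630 = - \frac{4}{7} + 630 = \frac{4406}{7} \approx 629.43$)
$\frac{K}{\left(-148 - 110\right)^{2}} = \frac{4406}{7 \left(-148 - 110\right)^{2}} = \frac{4406}{7 \left(-258\right)^{2}} = \frac{4406}{7 \cdot 66564} = \frac{4406}{7} \cdot \frac{1}{66564} = \frac{2203}{232974}$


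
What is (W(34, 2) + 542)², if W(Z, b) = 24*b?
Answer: 348100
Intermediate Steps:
(W(34, 2) + 542)² = (24*2 + 542)² = (48 + 542)² = 590² = 348100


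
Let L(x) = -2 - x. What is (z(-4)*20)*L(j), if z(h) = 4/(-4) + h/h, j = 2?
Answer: 0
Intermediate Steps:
z(h) = 0 (z(h) = 4*(-¼) + 1 = -1 + 1 = 0)
(z(-4)*20)*L(j) = (0*20)*(-2 - 1*2) = 0*(-2 - 2) = 0*(-4) = 0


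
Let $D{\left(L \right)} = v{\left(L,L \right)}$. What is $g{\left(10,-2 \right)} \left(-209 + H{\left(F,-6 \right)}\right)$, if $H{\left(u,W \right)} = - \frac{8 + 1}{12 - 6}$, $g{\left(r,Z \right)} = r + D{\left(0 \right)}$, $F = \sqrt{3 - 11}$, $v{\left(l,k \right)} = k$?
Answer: $-2105$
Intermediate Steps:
$D{\left(L \right)} = L$
$F = 2 i \sqrt{2}$ ($F = \sqrt{-8} = 2 i \sqrt{2} \approx 2.8284 i$)
$g{\left(r,Z \right)} = r$ ($g{\left(r,Z \right)} = r + 0 = r$)
$H{\left(u,W \right)} = - \frac{3}{2}$ ($H{\left(u,W \right)} = - \frac{9}{6} = \left(-1\right) \frac{3}{2} = - \frac{3}{2}$)
$g{\left(10,-2 \right)} \left(-209 + H{\left(F,-6 \right)}\right) = 10 \left(-209 - \frac{3}{2}\right) = 10 \left(- \frac{421}{2}\right) = -2105$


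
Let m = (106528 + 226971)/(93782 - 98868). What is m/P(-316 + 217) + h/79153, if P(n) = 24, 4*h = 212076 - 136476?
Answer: -24090436747/9661731792 ≈ -2.4934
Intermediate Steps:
h = 18900 (h = (212076 - 136476)/4 = (¼)*75600 = 18900)
m = -333499/5086 (m = 333499/(-5086) = 333499*(-1/5086) = -333499/5086 ≈ -65.572)
m/P(-316 + 217) + h/79153 = -333499/5086/24 + 18900/79153 = -333499/5086*1/24 + 18900*(1/79153) = -333499/122064 + 18900/79153 = -24090436747/9661731792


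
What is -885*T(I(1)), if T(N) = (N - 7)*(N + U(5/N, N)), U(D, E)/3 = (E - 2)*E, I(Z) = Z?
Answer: -10620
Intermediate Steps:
U(D, E) = 3*E*(-2 + E) (U(D, E) = 3*((E - 2)*E) = 3*((-2 + E)*E) = 3*(E*(-2 + E)) = 3*E*(-2 + E))
T(N) = (-7 + N)*(N + 3*N*(-2 + N)) (T(N) = (N - 7)*(N + 3*N*(-2 + N)) = (-7 + N)*(N + 3*N*(-2 + N)))
-885*T(I(1)) = -885*(35 - 26*1 + 3*1²) = -885*(35 - 26 + 3*1) = -885*(35 - 26 + 3) = -885*12 = -10620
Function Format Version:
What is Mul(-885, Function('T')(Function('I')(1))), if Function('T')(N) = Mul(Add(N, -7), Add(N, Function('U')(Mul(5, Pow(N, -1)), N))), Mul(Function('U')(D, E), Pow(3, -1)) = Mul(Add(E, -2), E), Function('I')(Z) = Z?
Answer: -10620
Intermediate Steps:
Function('U')(D, E) = Mul(3, E, Add(-2, E)) (Function('U')(D, E) = Mul(3, Mul(Add(E, -2), E)) = Mul(3, Mul(Add(-2, E), E)) = Mul(3, Mul(E, Add(-2, E))) = Mul(3, E, Add(-2, E)))
Function('T')(N) = Mul(Add(-7, N), Add(N, Mul(3, N, Add(-2, N)))) (Function('T')(N) = Mul(Add(N, -7), Add(N, Mul(3, N, Add(-2, N)))) = Mul(Add(-7, N), Add(N, Mul(3, N, Add(-2, N)))))
Mul(-885, Function('T')(Function('I')(1))) = Mul(-885, Mul(1, Add(35, Mul(-26, 1), Mul(3, Pow(1, 2))))) = Mul(-885, Mul(1, Add(35, -26, Mul(3, 1)))) = Mul(-885, Mul(1, Add(35, -26, 3))) = Mul(-885, Mul(1, 12)) = Mul(-885, 12) = -10620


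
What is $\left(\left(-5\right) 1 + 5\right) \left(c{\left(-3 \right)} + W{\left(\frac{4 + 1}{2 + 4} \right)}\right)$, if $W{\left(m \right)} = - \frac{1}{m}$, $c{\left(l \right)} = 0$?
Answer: $0$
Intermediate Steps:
$\left(\left(-5\right) 1 + 5\right) \left(c{\left(-3 \right)} + W{\left(\frac{4 + 1}{2 + 4} \right)}\right) = \left(\left(-5\right) 1 + 5\right) \left(0 - \frac{1}{\left(4 + 1\right) \frac{1}{2 + 4}}\right) = \left(-5 + 5\right) \left(0 - \frac{1}{5 \cdot \frac{1}{6}}\right) = 0 \left(0 - \frac{1}{5 \cdot \frac{1}{6}}\right) = 0 \left(0 - \frac{1}{\frac{5}{6}}\right) = 0 \left(0 - \frac{6}{5}\right) = 0 \left(- \frac{6}{5}\right) = 0$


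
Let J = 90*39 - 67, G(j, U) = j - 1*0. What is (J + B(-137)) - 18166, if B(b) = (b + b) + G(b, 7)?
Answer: -15134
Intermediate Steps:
G(j, U) = j (G(j, U) = j + 0 = j)
J = 3443 (J = 3510 - 67 = 3443)
B(b) = 3*b (B(b) = (b + b) + b = 2*b + b = 3*b)
(J + B(-137)) - 18166 = (3443 + 3*(-137)) - 18166 = (3443 - 411) - 18166 = 3032 - 18166 = -15134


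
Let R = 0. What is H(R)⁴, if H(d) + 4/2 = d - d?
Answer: 16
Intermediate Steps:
H(d) = -2 (H(d) = -2 + (d - d) = -2 + 0 = -2)
H(R)⁴ = (-2)⁴ = 16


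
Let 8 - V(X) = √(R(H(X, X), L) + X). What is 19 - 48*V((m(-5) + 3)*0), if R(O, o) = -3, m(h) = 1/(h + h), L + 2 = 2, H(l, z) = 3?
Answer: -365 + 48*I*√3 ≈ -365.0 + 83.138*I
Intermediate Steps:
L = 0 (L = -2 + 2 = 0)
m(h) = 1/(2*h)
V(X) = 8 - √(-3 + X)
19 - 48*V((m(-5) + 3)*0) = 19 - 48*(8 - √(-3 + ((½)/(-5) + 3)*0)) = 19 - 48*(8 - √(-3 + ((½)*(-⅕) + 3)*0)) = 19 - 48*(8 - √(-3 + (-⅒ + 3)*0)) = 19 - 48*(8 - √(-3 + (29/10)*0)) = 19 - 48*(8 - √(-3 + 0)) = 19 - 48*(8 - √(-3)) = 19 - 48*(8 - I*√3) = 19 + (-384 + 48*I*√3) = -365 + 48*I*√3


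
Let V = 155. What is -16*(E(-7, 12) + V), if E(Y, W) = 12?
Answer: -2672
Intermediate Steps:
-16*(E(-7, 12) + V) = -16*(12 + 155) = -16*167 = -2672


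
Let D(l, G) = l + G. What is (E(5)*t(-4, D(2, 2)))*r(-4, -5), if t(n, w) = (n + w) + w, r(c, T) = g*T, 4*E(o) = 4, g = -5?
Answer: 100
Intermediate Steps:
D(l, G) = G + l
E(o) = 1 (E(o) = (1/4)*4 = 1)
r(c, T) = -5*T
t(n, w) = n + 2*w
(E(5)*t(-4, D(2, 2)))*r(-4, -5) = (1*(-4 + 2*(2 + 2)))*(-5*(-5)) = (1*(-4 + 2*4))*25 = (1*(-4 + 8))*25 = (1*4)*25 = 4*25 = 100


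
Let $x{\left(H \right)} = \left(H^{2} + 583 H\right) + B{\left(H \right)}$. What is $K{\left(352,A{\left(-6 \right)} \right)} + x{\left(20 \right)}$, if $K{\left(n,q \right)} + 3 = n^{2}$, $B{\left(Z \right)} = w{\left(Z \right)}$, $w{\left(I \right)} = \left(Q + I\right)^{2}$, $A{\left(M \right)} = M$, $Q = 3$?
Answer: $136490$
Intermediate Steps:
$w{\left(I \right)} = \left(3 + I\right)^{2}$
$B{\left(Z \right)} = \left(3 + Z\right)^{2}$
$K{\left(n,q \right)} = -3 + n^{2}$
$x{\left(H \right)} = H^{2} + \left(3 + H\right)^{2} + 583 H$ ($x{\left(H \right)} = \left(H^{2} + 583 H\right) + \left(3 + H\right)^{2} = H^{2} + \left(3 + H\right)^{2} + 583 H$)
$K{\left(352,A{\left(-6 \right)} \right)} + x{\left(20 \right)} = \left(-3 + 352^{2}\right) + \left(9 + 2 \cdot 20^{2} + 589 \cdot 20\right) = \left(-3 + 123904\right) + \left(9 + 2 \cdot 400 + 11780\right) = 123901 + \left(9 + 800 + 11780\right) = 123901 + 12589 = 136490$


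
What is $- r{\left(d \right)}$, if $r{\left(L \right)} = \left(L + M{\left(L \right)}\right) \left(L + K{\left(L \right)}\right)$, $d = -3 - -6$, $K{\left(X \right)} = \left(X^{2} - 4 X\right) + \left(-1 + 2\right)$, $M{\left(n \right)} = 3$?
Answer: $-6$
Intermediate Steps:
$K{\left(X \right)} = 1 + X^{2} - 4 X$ ($K{\left(X \right)} = \left(X^{2} - 4 X\right) + 1 = 1 + X^{2} - 4 X$)
$d = 3$ ($d = -3 + 6 = 3$)
$r{\left(L \right)} = \left(3 + L\right) \left(1 + L^{2} - 3 L\right)$ ($r{\left(L \right)} = \left(L + 3\right) \left(L + \left(1 + L^{2} - 4 L\right)\right) = \left(3 + L\right) \left(1 + L^{2} - 3 L\right)$)
$- r{\left(d \right)} = - (3 + 3^{3} - 24) = - (3 + 27 - 24) = \left(-1\right) 6 = -6$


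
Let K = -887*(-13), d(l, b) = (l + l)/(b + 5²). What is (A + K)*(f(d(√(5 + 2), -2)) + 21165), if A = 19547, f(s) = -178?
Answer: 652233986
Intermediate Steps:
d(l, b) = 2*l/(25 + b) (d(l, b) = (2*l)/(b + 25) = (2*l)/(25 + b) = 2*l/(25 + b))
K = 11531
(A + K)*(f(d(√(5 + 2), -2)) + 21165) = (19547 + 11531)*(-178 + 21165) = 31078*20987 = 652233986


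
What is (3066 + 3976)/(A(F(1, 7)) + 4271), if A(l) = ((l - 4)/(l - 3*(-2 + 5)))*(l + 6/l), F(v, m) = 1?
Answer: 56336/34189 ≈ 1.6478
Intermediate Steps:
A(l) = (-4 + l)*(l + 6/l)/(-9 + l) (A(l) = ((-4 + l)/(l - 3*3))*(l + 6/l) = ((-4 + l)/(l - 9))*(l + 6/l) = ((-4 + l)/(-9 + l))*(l + 6/l) = (-4 + l)*(l + 6/l)/(-9 + l))
(3066 + 3976)/(A(F(1, 7)) + 4271) = (3066 + 3976)/((-24 + 1**3 - 4*1**2 + 6*1)/(1*(-9 + 1)) + 4271) = 7042/(1*(-24 + 1 - 4*1 + 6)/(-8) + 4271) = 7042/(1*(-1/8)*(-24 + 1 - 4 + 6) + 4271) = 7042/(1*(-1/8)*(-21) + 4271) = 7042/(21/8 + 4271) = 7042/(34189/8) = 7042*(8/34189) = 56336/34189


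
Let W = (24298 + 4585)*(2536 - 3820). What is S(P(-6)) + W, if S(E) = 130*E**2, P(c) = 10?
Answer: -37072772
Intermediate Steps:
W = -37085772 (W = 28883*(-1284) = -37085772)
S(P(-6)) + W = 130*10**2 - 37085772 = 130*100 - 37085772 = 13000 - 37085772 = -37072772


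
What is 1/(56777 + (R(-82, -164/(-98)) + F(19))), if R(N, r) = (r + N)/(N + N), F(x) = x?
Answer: 49/2783028 ≈ 1.7607e-5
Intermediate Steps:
R(N, r) = (N + r)/(2*N) (R(N, r) = (N + r)/((2*N)) = (N + r)*(1/(2*N)) = (N + r)/(2*N))
1/(56777 + (R(-82, -164/(-98)) + F(19))) = 1/(56777 + ((½)*(-82 - 164/(-98))/(-82) + 19)) = 1/(56777 + ((½)*(-1/82)*(-82 - 164*(-1/98)) + 19)) = 1/(56777 + ((½)*(-1/82)*(-82 + 82/49) + 19)) = 1/(56777 + ((½)*(-1/82)*(-3936/49) + 19)) = 1/(56777 + (24/49 + 19)) = 1/(56777 + 955/49) = 1/(2783028/49) = 49/2783028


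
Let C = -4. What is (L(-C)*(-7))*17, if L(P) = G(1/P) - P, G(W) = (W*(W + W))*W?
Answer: 15113/32 ≈ 472.28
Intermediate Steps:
G(W) = 2*W³ (G(W) = (W*(2*W))*W = (2*W²)*W = 2*W³)
L(P) = -P + 2/P³ (L(P) = 2*(1/P)³ - P = 2/P³ - P = -P + 2/P³)
(L(-C)*(-7))*17 = ((-(-1)*(-4) + 2/(-1*(-4))³)*(-7))*17 = ((-1*4 + 2/4³)*(-7))*17 = ((-4 + 2*(1/64))*(-7))*17 = ((-4 + 1/32)*(-7))*17 = -127/32*(-7)*17 = (889/32)*17 = 15113/32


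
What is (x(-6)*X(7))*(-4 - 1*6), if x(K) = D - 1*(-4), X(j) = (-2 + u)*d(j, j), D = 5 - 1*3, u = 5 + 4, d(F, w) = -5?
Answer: 2100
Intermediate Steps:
u = 9
D = 2 (D = 5 - 3 = 2)
X(j) = -35 (X(j) = (-2 + 9)*(-5) = 7*(-5) = -35)
x(K) = 6 (x(K) = 2 - 1*(-4) = 2 + 4 = 6)
(x(-6)*X(7))*(-4 - 1*6) = (6*(-35))*(-4 - 1*6) = -210*(-4 - 6) = -210*(-10) = 2100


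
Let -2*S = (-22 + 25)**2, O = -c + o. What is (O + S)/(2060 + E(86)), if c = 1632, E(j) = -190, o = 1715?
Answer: 157/3740 ≈ 0.041979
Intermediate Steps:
O = 83 (O = -1*1632 + 1715 = -1632 + 1715 = 83)
S = -9/2 (S = -(-22 + 25)**2/2 = -1/2*3**2 = -1/2*9 = -9/2 ≈ -4.5000)
(O + S)/(2060 + E(86)) = (83 - 9/2)/(2060 - 190) = (157/2)/1870 = (157/2)*(1/1870) = 157/3740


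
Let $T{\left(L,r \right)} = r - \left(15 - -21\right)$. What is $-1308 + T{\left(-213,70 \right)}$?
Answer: $-1274$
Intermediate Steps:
$T{\left(L,r \right)} = -36 + r$ ($T{\left(L,r \right)} = r - \left(15 + 21\right) = r - 36 = -36 + r$)
$-1308 + T{\left(-213,70 \right)} = -1308 + \left(-36 + 70\right) = -1308 + 34 = -1274$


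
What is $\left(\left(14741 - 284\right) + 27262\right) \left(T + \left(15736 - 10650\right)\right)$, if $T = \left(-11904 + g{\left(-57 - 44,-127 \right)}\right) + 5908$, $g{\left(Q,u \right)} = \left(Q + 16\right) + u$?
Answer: $-46808718$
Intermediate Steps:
$g{\left(Q,u \right)} = 16 + Q + u$ ($g{\left(Q,u \right)} = \left(16 + Q\right) + u = 16 + Q + u$)
$T = -6208$ ($T = \left(-11904 - 212\right) + 5908 = -12116 + 5908 = -6208$)
$\left(\left(14741 - 284\right) + 27262\right) \left(T + \left(15736 - 10650\right)\right) = \left(\left(14741 - 284\right) + 27262\right) \left(-6208 + \left(15736 - 10650\right)\right) = \left(14457 + 27262\right) \left(-6208 + \left(15736 - 10650\right)\right) = 41719 \left(-6208 + 5086\right) = 41719 \left(-1122\right) = -46808718$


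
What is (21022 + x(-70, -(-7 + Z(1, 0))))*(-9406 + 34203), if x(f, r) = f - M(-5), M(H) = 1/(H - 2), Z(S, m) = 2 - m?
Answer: 3636852005/7 ≈ 5.1955e+8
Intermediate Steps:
M(H) = 1/(-2 + H)
x(f, r) = 1/7 + f (x(f, r) = f - 1/(-2 - 5) = f - 1/(-7) = f - 1*(-1/7) = f + 1/7 = 1/7 + f)
(21022 + x(-70, -(-7 + Z(1, 0))))*(-9406 + 34203) = (21022 + (1/7 - 70))*(-9406 + 34203) = (21022 - 489/7)*24797 = (146665/7)*24797 = 3636852005/7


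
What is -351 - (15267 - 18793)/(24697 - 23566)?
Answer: -393455/1131 ≈ -347.88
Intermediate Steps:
-351 - (15267 - 18793)/(24697 - 23566) = -351 - (-3526)/1131 = -351 - 1*(-3526/1131) = -351 + 3526/1131 = -393455/1131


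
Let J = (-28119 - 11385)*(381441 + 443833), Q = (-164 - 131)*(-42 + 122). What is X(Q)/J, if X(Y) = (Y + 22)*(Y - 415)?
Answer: -94370945/5433604016 ≈ -0.017368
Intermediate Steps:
Q = -23600 (Q = -295*80 = -23600)
X(Y) = (-415 + Y)*(22 + Y) (X(Y) = (22 + Y)*(-415 + Y) = (-415 + Y)*(22 + Y))
J = -32601624096 (J = -39504*825274 = -32601624096)
X(Q)/J = (-9130 + (-23600)² - 393*(-23600))/(-32601624096) = (-9130 + 556960000 + 9274800)*(-1/32601624096) = 566225670*(-1/32601624096) = -94370945/5433604016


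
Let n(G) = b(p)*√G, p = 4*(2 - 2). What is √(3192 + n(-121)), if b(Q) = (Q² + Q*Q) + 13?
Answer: √(3192 + 143*I) ≈ 56.512 + 1.2652*I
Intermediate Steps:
p = 0 (p = 4*0 = 0)
b(Q) = 13 + 2*Q² (b(Q) = (Q² + Q²) + 13 = 2*Q² + 13 = 13 + 2*Q²)
n(G) = 13*√G (n(G) = (13 + 2*0²)*√G = (13 + 2*0)*√G = (13 + 0)*√G = 13*√G)
√(3192 + n(-121)) = √(3192 + 13*√(-121)) = √(3192 + 13*(11*I)) = √(3192 + 143*I)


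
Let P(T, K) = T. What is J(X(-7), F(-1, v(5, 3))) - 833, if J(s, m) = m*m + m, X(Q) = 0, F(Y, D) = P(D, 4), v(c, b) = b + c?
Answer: -761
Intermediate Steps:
F(Y, D) = D
J(s, m) = m + m**2 (J(s, m) = m**2 + m = m + m**2)
J(X(-7), F(-1, v(5, 3))) - 833 = (3 + 5)*(1 + (3 + 5)) - 833 = 8*(1 + 8) - 833 = 8*9 - 833 = 72 - 833 = -761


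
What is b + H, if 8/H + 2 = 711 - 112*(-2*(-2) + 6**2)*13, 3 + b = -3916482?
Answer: -225319298543/57531 ≈ -3.9165e+6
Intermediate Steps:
b = -3916485 (b = -3 - 3916482 = -3916485)
H = -8/57531 (H = 8/(-2 + (711 - 112*(-2*(-2) + 6**2)*13)) = 8/(-2 + (711 - 112*(4 + 36)*13)) = 8/(-2 + (711 - 4480*13)) = 8/(-2 + (711 - 112*520)) = 8/(-2 + (711 - 58240)) = 8/(-2 - 57529) = 8/(-57531) = 8*(-1/57531) = -8/57531 ≈ -0.00013906)
b + H = -3916485 - 8/57531 = -225319298543/57531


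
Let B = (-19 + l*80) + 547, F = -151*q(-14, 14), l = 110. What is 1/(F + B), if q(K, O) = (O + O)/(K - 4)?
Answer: 9/86066 ≈ 0.00010457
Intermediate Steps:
q(K, O) = 2*O/(-4 + K) (q(K, O) = (2*O)/(-4 + K) = 2*O/(-4 + K))
F = 2114/9 (F = -302*14/(-4 - 14) = -302*14/(-18) = -302*14*(-1)/18 = -151*(-14/9) = 2114/9 ≈ 234.89)
B = 9328 (B = (-19 + 110*80) + 547 = (-19 + 8800) + 547 = 8781 + 547 = 9328)
1/(F + B) = 1/(2114/9 + 9328) = 1/(86066/9) = 9/86066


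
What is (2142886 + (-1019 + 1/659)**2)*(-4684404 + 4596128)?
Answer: -121958041956969016/434281 ≈ -2.8083e+11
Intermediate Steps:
(2142886 + (-1019 + 1/659)**2)*(-4684404 + 4596128) = (2142886 + (-1019 + 1/659)**2)*(-88276) = (2142886 + (-671520/659)**2)*(-88276) = (2142886 + 450939110400/434281)*(-88276) = (1381553785366/434281)*(-88276) = -121958041956969016/434281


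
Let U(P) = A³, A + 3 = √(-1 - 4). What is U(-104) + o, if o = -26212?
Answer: -26194 + 22*I*√5 ≈ -26194.0 + 49.193*I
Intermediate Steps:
A = -3 + I*√5 (A = -3 + √(-1 - 4) = -3 + √(-5) = -3 + I*√5 ≈ -3.0 + 2.2361*I)
U(P) = (-3 + I*√5)³
U(-104) + o = (18 + 22*I*√5) - 26212 = -26194 + 22*I*√5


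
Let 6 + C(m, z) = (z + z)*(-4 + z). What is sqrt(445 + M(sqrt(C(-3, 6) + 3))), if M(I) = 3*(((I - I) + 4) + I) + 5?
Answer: sqrt(462 + 3*sqrt(21)) ≈ 21.812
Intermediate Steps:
C(m, z) = -6 + 2*z*(-4 + z) (C(m, z) = -6 + (z + z)*(-4 + z) = -6 + (2*z)*(-4 + z) = -6 + 2*z*(-4 + z))
M(I) = 17 + 3*I (M(I) = 3*((0 + 4) + I) + 5 = 3*(4 + I) + 5 = (12 + 3*I) + 5 = 17 + 3*I)
sqrt(445 + M(sqrt(C(-3, 6) + 3))) = sqrt(445 + (17 + 3*sqrt((-6 - 8*6 + 2*6**2) + 3))) = sqrt(445 + (17 + 3*sqrt((-6 - 48 + 2*36) + 3))) = sqrt(445 + (17 + 3*sqrt((-6 - 48 + 72) + 3))) = sqrt(445 + (17 + 3*sqrt(18 + 3))) = sqrt(445 + (17 + 3*sqrt(21))) = sqrt(462 + 3*sqrt(21))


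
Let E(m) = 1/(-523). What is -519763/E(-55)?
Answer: 271836049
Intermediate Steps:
E(m) = -1/523
-519763/E(-55) = -519763/(-1/523) = -519763*(-523) = 271836049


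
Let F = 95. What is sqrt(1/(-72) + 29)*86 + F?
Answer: 95 + 43*sqrt(4174)/6 ≈ 558.01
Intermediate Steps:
sqrt(1/(-72) + 29)*86 + F = sqrt(1/(-72) + 29)*86 + 95 = sqrt(-1/72 + 29)*86 + 95 = sqrt(2087/72)*86 + 95 = (sqrt(4174)/12)*86 + 95 = 43*sqrt(4174)/6 + 95 = 95 + 43*sqrt(4174)/6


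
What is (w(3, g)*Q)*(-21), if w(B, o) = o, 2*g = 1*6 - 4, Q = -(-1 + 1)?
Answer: 0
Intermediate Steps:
Q = 0 (Q = -1*0 = 0)
g = 1 (g = (1*6 - 4)/2 = (6 - 4)/2 = (1/2)*2 = 1)
(w(3, g)*Q)*(-21) = (1*0)*(-21) = 0*(-21) = 0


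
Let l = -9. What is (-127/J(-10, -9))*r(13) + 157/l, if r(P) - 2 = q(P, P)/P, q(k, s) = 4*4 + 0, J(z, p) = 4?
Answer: -28085/234 ≈ -120.02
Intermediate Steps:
q(k, s) = 16 (q(k, s) = 16 + 0 = 16)
r(P) = 2 + 16/P
(-127/J(-10, -9))*r(13) + 157/l = (-127/4)*(2 + 16/13) + 157/(-9) = (-127*¼)*(2 + 16*(1/13)) + 157*(-⅑) = -127*(2 + 16/13)/4 - 157/9 = -127/4*42/13 - 157/9 = -2667/26 - 157/9 = -28085/234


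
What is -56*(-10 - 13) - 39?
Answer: 1249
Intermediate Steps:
-56*(-10 - 13) - 39 = -56*(-23) - 39 = 1288 - 39 = 1249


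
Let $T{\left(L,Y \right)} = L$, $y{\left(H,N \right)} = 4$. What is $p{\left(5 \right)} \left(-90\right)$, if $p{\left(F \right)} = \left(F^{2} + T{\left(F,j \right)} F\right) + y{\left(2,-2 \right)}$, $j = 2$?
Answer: $-4860$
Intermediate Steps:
$p{\left(F \right)} = 4 + 2 F^{2}$ ($p{\left(F \right)} = \left(F^{2} + F F\right) + 4 = \left(F^{2} + F^{2}\right) + 4 = 2 F^{2} + 4 = 4 + 2 F^{2}$)
$p{\left(5 \right)} \left(-90\right) = \left(4 + 2 \cdot 5^{2}\right) \left(-90\right) = \left(4 + 2 \cdot 25\right) \left(-90\right) = \left(4 + 50\right) \left(-90\right) = 54 \left(-90\right) = -4860$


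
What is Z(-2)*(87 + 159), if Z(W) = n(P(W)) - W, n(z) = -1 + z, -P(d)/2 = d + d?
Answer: 2214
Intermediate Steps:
P(d) = -4*d (P(d) = -2*(d + d) = -4*d)
Z(W) = -1 - 5*W (Z(W) = (-1 - 4*W) - W = -1 - 5*W)
Z(-2)*(87 + 159) = (-1 - 5*(-2))*(87 + 159) = (-1 + 10)*246 = 9*246 = 2214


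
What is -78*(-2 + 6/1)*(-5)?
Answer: 1560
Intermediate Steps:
-78*(-2 + 6/1)*(-5) = -78*(-2 + 6*1)*(-5) = -78*(-2 + 6)*(-5) = -78*4*(-5) = -39*8*(-5) = -312*(-5) = 1560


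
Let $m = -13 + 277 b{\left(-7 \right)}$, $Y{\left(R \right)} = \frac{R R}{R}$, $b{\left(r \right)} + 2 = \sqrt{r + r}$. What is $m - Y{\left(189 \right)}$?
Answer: $-756 + 277 i \sqrt{14} \approx -756.0 + 1036.4 i$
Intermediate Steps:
$b{\left(r \right)} = -2 + \sqrt{2} \sqrt{r}$ ($b{\left(r \right)} = -2 + \sqrt{r + r} = -2 + \sqrt{2 r} = -2 + \sqrt{2} \sqrt{r}$)
$Y{\left(R \right)} = R$ ($Y{\left(R \right)} = \frac{R^{2}}{R} = R$)
$m = -567 + 277 i \sqrt{14}$ ($m = -13 + 277 \left(-2 + \sqrt{2} \sqrt{-7}\right) = -13 + 277 \left(-2 + \sqrt{2} i \sqrt{7}\right) = -13 + 277 \left(-2 + i \sqrt{14}\right) = -13 - \left(554 - 277 i \sqrt{14}\right) = -567 + 277 i \sqrt{14} \approx -567.0 + 1036.4 i$)
$m - Y{\left(189 \right)} = \left(-567 + 277 i \sqrt{14}\right) - 189 = -756 + 277 i \sqrt{14}$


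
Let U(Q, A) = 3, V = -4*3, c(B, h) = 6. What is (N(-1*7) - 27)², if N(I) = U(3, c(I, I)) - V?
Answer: 144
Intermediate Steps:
V = -12
N(I) = 15 (N(I) = 3 - 1*(-12) = 3 + 12 = 15)
(N(-1*7) - 27)² = (15 - 27)² = (-12)² = 144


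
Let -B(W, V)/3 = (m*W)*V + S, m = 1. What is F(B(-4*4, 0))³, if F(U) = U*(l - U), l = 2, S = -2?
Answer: -13824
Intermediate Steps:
B(W, V) = 6 - 3*V*W (B(W, V) = -3*((1*W)*V - 2) = -3*(W*V - 2) = -3*(V*W - 2) = -3*(-2 + V*W) = 6 - 3*V*W)
F(U) = U*(2 - U)
F(B(-4*4, 0))³ = ((6 - 3*0*(-4*4))*(2 - (6 - 3*0*(-4*4))))³ = ((6 - 3*0*(-16))*(2 - (6 - 3*0*(-16))))³ = ((6 + 0)*(2 - (6 + 0)))³ = (6*(2 - 1*6))³ = (6*(2 - 6))³ = (6*(-4))³ = (-24)³ = -13824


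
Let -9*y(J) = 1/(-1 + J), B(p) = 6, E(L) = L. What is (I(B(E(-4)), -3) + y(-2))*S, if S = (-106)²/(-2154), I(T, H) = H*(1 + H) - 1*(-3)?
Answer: -1370792/29079 ≈ -47.140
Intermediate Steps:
I(T, H) = 3 + H*(1 + H) (I(T, H) = H*(1 + H) + 3 = 3 + H*(1 + H))
y(J) = -1/(9*(-1 + J))
S = -5618/1077 (S = 11236*(-1/2154) = -5618/1077 ≈ -5.2163)
(I(B(E(-4)), -3) + y(-2))*S = ((3 - 3 + (-3)²) - 1/(-9 + 9*(-2)))*(-5618/1077) = ((3 - 3 + 9) - 1/(-9 - 18))*(-5618/1077) = (9 - 1/(-27))*(-5618/1077) = (9 - 1*(-1/27))*(-5618/1077) = (9 + 1/27)*(-5618/1077) = (244/27)*(-5618/1077) = -1370792/29079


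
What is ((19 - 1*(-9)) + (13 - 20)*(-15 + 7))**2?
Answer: 7056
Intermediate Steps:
((19 - 1*(-9)) + (13 - 20)*(-15 + 7))**2 = ((19 + 9) - 7*(-8))**2 = (28 + 56)**2 = 84**2 = 7056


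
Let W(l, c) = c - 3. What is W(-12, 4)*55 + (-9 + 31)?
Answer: 77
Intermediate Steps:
W(l, c) = -3 + c
W(-12, 4)*55 + (-9 + 31) = (-3 + 4)*55 + (-9 + 31) = 1*55 + 22 = 55 + 22 = 77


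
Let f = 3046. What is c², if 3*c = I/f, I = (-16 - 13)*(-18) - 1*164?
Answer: 32041/20875761 ≈ 0.0015348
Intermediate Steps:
I = 358 (I = -29*(-18) - 164 = 522 - 164 = 358)
c = 179/4569 (c = (358/3046)/3 = (358*(1/3046))/3 = (⅓)*(179/1523) = 179/4569 ≈ 0.039177)
c² = (179/4569)² = 32041/20875761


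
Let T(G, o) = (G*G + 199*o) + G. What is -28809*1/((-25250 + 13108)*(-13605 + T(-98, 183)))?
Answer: 2619/35673196 ≈ 7.3417e-5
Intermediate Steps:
T(G, o) = G + G² + 199*o (T(G, o) = (G² + 199*o) + G = G + G² + 199*o)
-28809*1/((-25250 + 13108)*(-13605 + T(-98, 183))) = -28809*1/((-25250 + 13108)*(-13605 + (-98 + (-98)² + 199*183))) = -28809*(-1/(12142*(-13605 + (-98 + 9604 + 36417)))) = -28809*(-1/(12142*(-13605 + 45923))) = -28809/((-12142*32318)) = -28809/(-392405156) = -28809*(-1/392405156) = 2619/35673196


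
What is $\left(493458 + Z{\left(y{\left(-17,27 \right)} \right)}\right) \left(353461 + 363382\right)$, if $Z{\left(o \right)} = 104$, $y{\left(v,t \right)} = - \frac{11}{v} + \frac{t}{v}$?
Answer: $353806464766$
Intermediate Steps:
$\left(493458 + Z{\left(y{\left(-17,27 \right)} \right)}\right) \left(353461 + 363382\right) = \left(493458 + 104\right) \left(353461 + 363382\right) = 493562 \cdot 716843 = 353806464766$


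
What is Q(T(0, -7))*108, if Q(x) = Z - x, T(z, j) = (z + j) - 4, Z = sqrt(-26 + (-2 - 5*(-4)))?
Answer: 1188 + 216*I*sqrt(2) ≈ 1188.0 + 305.47*I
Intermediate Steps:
Z = 2*I*sqrt(2) (Z = sqrt(-26 + (-2 + 20)) = sqrt(-26 + 18) = sqrt(-8) = 2*I*sqrt(2) ≈ 2.8284*I)
T(z, j) = -4 + j + z (T(z, j) = (j + z) - 4 = -4 + j + z)
Q(x) = -x + 2*I*sqrt(2) (Q(x) = 2*I*sqrt(2) - x = -x + 2*I*sqrt(2))
Q(T(0, -7))*108 = (-(-4 - 7 + 0) + 2*I*sqrt(2))*108 = (-1*(-11) + 2*I*sqrt(2))*108 = (11 + 2*I*sqrt(2))*108 = 1188 + 216*I*sqrt(2)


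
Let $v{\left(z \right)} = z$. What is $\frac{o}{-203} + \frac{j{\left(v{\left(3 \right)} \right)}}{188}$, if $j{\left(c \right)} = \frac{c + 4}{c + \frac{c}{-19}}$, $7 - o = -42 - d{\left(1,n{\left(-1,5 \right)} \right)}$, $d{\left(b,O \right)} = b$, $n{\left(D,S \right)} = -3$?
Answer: $- \frac{480601}{2060856} \approx -0.2332$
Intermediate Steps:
$o = 50$ ($o = 7 - \left(-42 - 1\right) = 7 - -43 = 7 + 43 = 50$)
$j{\left(c \right)} = \frac{19 \left(4 + c\right)}{18 c}$ ($j{\left(c \right)} = \frac{4 + c}{c + c \left(- \frac{1}{19}\right)} = \frac{4 + c}{c - \frac{c}{19}} = \frac{4 + c}{\frac{18}{19} c} = \left(4 + c\right) \frac{19}{18 c} = \frac{19 \left(4 + c\right)}{18 c}$)
$\frac{o}{-203} + \frac{j{\left(v{\left(3 \right)} \right)}}{188} = \frac{50}{-203} + \frac{\frac{19}{18} \cdot \frac{1}{3} \left(4 + 3\right)}{188} = 50 \left(- \frac{1}{203}\right) + \frac{19}{18} \cdot \frac{1}{3} \cdot 7 \cdot \frac{1}{188} = - \frac{50}{203} + \frac{133}{54} \cdot \frac{1}{188} = - \frac{50}{203} + \frac{133}{10152} = - \frac{480601}{2060856}$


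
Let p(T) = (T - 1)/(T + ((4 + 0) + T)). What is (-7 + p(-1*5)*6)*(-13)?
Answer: 13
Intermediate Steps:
p(T) = (-1 + T)/(4 + 2*T) (p(T) = (-1 + T)/(T + (4 + T)) = (-1 + T)/(4 + 2*T))
(-7 + p(-1*5)*6)*(-13) = (-7 + ((-1 - 1*5)/(2*(2 - 1*5)))*6)*(-13) = (-7 + ((-1 - 5)/(2*(2 - 5)))*6)*(-13) = (-7 + ((1/2)*(-6)/(-3))*6)*(-13) = (-7 + ((1/2)*(-1/3)*(-6))*6)*(-13) = (-7 + 1*6)*(-13) = (-7 + 6)*(-13) = -1*(-13) = 13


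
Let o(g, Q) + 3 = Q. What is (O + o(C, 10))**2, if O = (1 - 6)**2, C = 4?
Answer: 1024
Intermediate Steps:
o(g, Q) = -3 + Q
O = 25 (O = (-5)**2 = 25)
(O + o(C, 10))**2 = (25 + (-3 + 10))**2 = (25 + 7)**2 = 32**2 = 1024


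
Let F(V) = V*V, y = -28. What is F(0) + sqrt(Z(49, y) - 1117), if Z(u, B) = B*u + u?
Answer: 2*I*sqrt(610) ≈ 49.396*I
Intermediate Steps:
Z(u, B) = u + B*u
F(V) = V**2
F(0) + sqrt(Z(49, y) - 1117) = 0**2 + sqrt(49*(1 - 28) - 1117) = 0 + sqrt(49*(-27) - 1117) = 0 + sqrt(-1323 - 1117) = 0 + sqrt(-2440) = 0 + 2*I*sqrt(610) = 2*I*sqrt(610)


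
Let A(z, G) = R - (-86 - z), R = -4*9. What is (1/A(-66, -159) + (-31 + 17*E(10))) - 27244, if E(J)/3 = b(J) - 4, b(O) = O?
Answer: -431505/16 ≈ -26969.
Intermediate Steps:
R = -36
E(J) = -12 + 3*J (E(J) = 3*(J - 4) = 3*(-4 + J) = -12 + 3*J)
A(z, G) = 50 + z (A(z, G) = -36 - (-86 - z) = -36 + (86 + z) = 50 + z)
(1/A(-66, -159) + (-31 + 17*E(10))) - 27244 = (1/(50 - 66) + (-31 + 17*(-12 + 3*10))) - 27244 = (1/(-16) + (-31 + 17*(-12 + 30))) - 27244 = (-1/16 + (-31 + 17*18)) - 27244 = (-1/16 + (-31 + 306)) - 27244 = (-1/16 + 275) - 27244 = 4399/16 - 27244 = -431505/16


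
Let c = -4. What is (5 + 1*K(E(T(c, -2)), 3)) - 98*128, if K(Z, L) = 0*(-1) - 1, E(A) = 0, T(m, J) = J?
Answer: -12540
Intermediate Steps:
K(Z, L) = -1 (K(Z, L) = 0 - 1 = -1)
(5 + 1*K(E(T(c, -2)), 3)) - 98*128 = (5 + 1*(-1)) - 98*128 = (5 - 1) - 12544 = 4 - 12544 = -12540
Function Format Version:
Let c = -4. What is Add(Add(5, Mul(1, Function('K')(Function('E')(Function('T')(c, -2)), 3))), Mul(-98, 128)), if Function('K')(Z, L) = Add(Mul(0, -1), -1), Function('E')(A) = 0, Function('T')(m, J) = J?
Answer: -12540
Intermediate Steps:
Function('K')(Z, L) = -1 (Function('K')(Z, L) = Add(0, -1) = -1)
Add(Add(5, Mul(1, Function('K')(Function('E')(Function('T')(c, -2)), 3))), Mul(-98, 128)) = Add(Add(5, Mul(1, -1)), Mul(-98, 128)) = Add(Add(5, -1), -12544) = Add(4, -12544) = -12540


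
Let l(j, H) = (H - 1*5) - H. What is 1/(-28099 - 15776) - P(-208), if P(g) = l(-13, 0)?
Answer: 219374/43875 ≈ 5.0000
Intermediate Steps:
l(j, H) = -5 (l(j, H) = (H - 5) - H = (-5 + H) - H = -5)
P(g) = -5
1/(-28099 - 15776) - P(-208) = 1/(-28099 - 15776) - 1*(-5) = 1/(-43875) + 5 = -1/43875 + 5 = 219374/43875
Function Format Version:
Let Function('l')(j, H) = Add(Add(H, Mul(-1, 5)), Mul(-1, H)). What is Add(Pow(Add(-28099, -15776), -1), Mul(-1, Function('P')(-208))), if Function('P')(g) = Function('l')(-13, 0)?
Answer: Rational(219374, 43875) ≈ 5.0000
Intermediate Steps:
Function('l')(j, H) = -5 (Function('l')(j, H) = Add(Add(H, -5), Mul(-1, H)) = Add(Add(-5, H), Mul(-1, H)) = -5)
Function('P')(g) = -5
Add(Pow(Add(-28099, -15776), -1), Mul(-1, Function('P')(-208))) = Add(Pow(Add(-28099, -15776), -1), Mul(-1, -5)) = Add(Pow(-43875, -1), 5) = Add(Rational(-1, 43875), 5) = Rational(219374, 43875)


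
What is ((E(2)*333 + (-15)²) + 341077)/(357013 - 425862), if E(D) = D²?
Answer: -342634/68849 ≈ -4.9766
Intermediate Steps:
((E(2)*333 + (-15)²) + 341077)/(357013 - 425862) = ((2²*333 + (-15)²) + 341077)/(357013 - 425862) = ((4*333 + 225) + 341077)/(-68849) = ((1332 + 225) + 341077)*(-1/68849) = (1557 + 341077)*(-1/68849) = 342634*(-1/68849) = -342634/68849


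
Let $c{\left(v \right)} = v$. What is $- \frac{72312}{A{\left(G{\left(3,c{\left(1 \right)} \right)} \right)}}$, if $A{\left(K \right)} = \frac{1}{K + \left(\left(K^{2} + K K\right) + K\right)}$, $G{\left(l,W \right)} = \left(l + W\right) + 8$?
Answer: $-22561344$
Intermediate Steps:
$G{\left(l,W \right)} = 8 + W + l$ ($G{\left(l,W \right)} = \left(W + l\right) + 8 = 8 + W + l$)
$A{\left(K \right)} = \frac{1}{2 K + 2 K^{2}}$ ($A{\left(K \right)} = \frac{1}{K + \left(\left(K^{2} + K^{2}\right) + K\right)} = \frac{1}{K + \left(2 K^{2} + K\right)} = \frac{1}{K + \left(K + 2 K^{2}\right)} = \frac{1}{2 K + 2 K^{2}}$)
$- \frac{72312}{A{\left(G{\left(3,c{\left(1 \right)} \right)} \right)}} = - \frac{72312}{\frac{1}{2} \frac{1}{8 + 1 + 3} \frac{1}{1 + \left(8 + 1 + 3\right)}} = - \frac{72312}{\frac{1}{2} \cdot \frac{1}{12} \frac{1}{1 + 12}} = - \frac{72312}{\frac{1}{2} \cdot \frac{1}{12} \cdot \frac{1}{13}} = - 72312 \frac{1}{\frac{1}{312}} = \left(-72312\right) 312 = -22561344$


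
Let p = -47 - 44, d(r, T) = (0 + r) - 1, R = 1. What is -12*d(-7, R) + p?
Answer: 5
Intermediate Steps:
d(r, T) = -1 + r (d(r, T) = r - 1 = -1 + r)
p = -91
-12*d(-7, R) + p = -12*(-1 - 7) - 91 = -12*(-8) - 91 = 96 - 91 = 5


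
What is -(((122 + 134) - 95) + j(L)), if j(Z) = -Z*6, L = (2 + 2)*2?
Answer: -113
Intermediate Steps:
L = 8 (L = 4*2 = 8)
j(Z) = -6*Z
-(((122 + 134) - 95) + j(L)) = -(((122 + 134) - 95) - 6*8) = -((256 - 95) - 48) = -(161 - 48) = -1*113 = -113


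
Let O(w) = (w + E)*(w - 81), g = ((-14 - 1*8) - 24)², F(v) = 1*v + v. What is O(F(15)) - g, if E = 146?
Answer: -11092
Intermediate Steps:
F(v) = 2*v (F(v) = v + v = 2*v)
g = 2116 (g = ((-14 - 8) - 24)² = (-22 - 24)² = (-46)² = 2116)
O(w) = (-81 + w)*(146 + w) (O(w) = (w + 146)*(w - 81) = (146 + w)*(-81 + w) = (-81 + w)*(146 + w))
O(F(15)) - g = (-11826 + (2*15)² + 65*(2*15)) - 1*2116 = (-11826 + 30² + 65*30) - 2116 = (-11826 + 900 + 1950) - 2116 = -8976 - 2116 = -11092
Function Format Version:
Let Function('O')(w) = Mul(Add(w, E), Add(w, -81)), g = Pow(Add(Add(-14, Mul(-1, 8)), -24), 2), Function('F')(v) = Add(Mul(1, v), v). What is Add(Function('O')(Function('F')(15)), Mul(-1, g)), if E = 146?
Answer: -11092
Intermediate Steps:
Function('F')(v) = Mul(2, v) (Function('F')(v) = Add(v, v) = Mul(2, v))
g = 2116 (g = Pow(Add(Add(-14, -8), -24), 2) = Pow(Add(-22, -24), 2) = Pow(-46, 2) = 2116)
Function('O')(w) = Mul(Add(-81, w), Add(146, w)) (Function('O')(w) = Mul(Add(w, 146), Add(w, -81)) = Mul(Add(146, w), Add(-81, w)) = Mul(Add(-81, w), Add(146, w)))
Add(Function('O')(Function('F')(15)), Mul(-1, g)) = Add(Add(-11826, Pow(Mul(2, 15), 2), Mul(65, Mul(2, 15))), Mul(-1, 2116)) = Add(Add(-11826, Pow(30, 2), Mul(65, 30)), -2116) = Add(Add(-11826, 900, 1950), -2116) = Add(-8976, -2116) = -11092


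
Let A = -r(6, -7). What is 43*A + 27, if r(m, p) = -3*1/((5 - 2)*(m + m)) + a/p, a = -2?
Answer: 1537/84 ≈ 18.298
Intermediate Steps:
r(m, p) = -2/p - 1/(2*m) (r(m, p) = -3*1/((5 - 2)*(m + m)) - 2/p = -3*1/(6*m) - 2/p = -1/(2*m) - 2/p = -2/p - 1/(2*m))
A = -17/84 (A = -(-2/(-7) - ½/6) = -(-2*(-⅐) - ½*⅙) = -(2/7 - 1/12) = -1*17/84 = -17/84 ≈ -0.20238)
43*A + 27 = 43*(-17/84) + 27 = -731/84 + 27 = 1537/84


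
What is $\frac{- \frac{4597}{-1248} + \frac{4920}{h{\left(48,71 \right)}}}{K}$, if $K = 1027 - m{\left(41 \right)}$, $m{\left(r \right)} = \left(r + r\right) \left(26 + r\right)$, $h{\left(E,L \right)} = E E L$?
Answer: $- \frac{27421}{32984328} \approx -0.00083133$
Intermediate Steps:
$h{\left(E,L \right)} = L E^{2}$ ($h{\left(E,L \right)} = E^{2} L = L E^{2}$)
$m{\left(r \right)} = 2 r \left(26 + r\right)$
$K = -4467$ ($K = 1027 - 2 \cdot 41 \left(26 + 41\right) = 1027 - 2 \cdot 41 \cdot 67 = 1027 - 5494 = -4467$)
$\frac{- \frac{4597}{-1248} + \frac{4920}{h{\left(48,71 \right)}}}{K} = \frac{- \frac{4597}{-1248} + \frac{4920}{71 \cdot 48^{2}}}{-4467} = \left(\left(-4597\right) \left(- \frac{1}{1248}\right) + \frac{4920}{71 \cdot 2304}\right) \left(- \frac{1}{4467}\right) = \left(\frac{4597}{1248} + \frac{4920}{163584}\right) \left(- \frac{1}{4467}\right) = \left(\frac{4597}{1248} + 4920 \cdot \frac{1}{163584}\right) \left(- \frac{1}{4467}\right) = \left(\frac{4597}{1248} + \frac{205}{6816}\right) \left(- \frac{1}{4467}\right) = \frac{27421}{7384} \left(- \frac{1}{4467}\right) = - \frac{27421}{32984328}$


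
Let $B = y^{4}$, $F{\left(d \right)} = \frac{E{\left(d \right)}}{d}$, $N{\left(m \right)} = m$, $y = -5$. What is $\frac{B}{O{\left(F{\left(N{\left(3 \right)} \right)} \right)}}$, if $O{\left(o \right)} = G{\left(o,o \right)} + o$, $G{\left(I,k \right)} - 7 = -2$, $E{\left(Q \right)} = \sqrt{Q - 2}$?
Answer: $\frac{1875}{16} \approx 117.19$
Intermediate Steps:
$E{\left(Q \right)} = \sqrt{-2 + Q}$
$G{\left(I,k \right)} = 5$ ($G{\left(I,k \right)} = 7 - 2 = 5$)
$F{\left(d \right)} = \frac{\sqrt{-2 + d}}{d}$
$O{\left(o \right)} = 5 + o$
$B = 625$ ($B = \left(-5\right)^{4} = 625$)
$\frac{B}{O{\left(F{\left(N{\left(3 \right)} \right)} \right)}} = \frac{625}{5 + \frac{\sqrt{-2 + 3}}{3}} = \frac{625}{5 + \frac{\sqrt{1}}{3}} = \frac{625}{5 + \frac{1}{3} \cdot 1} = \frac{625}{5 + \frac{1}{3}} = \frac{625}{\frac{16}{3}} = 625 \cdot \frac{3}{16} = \frac{1875}{16}$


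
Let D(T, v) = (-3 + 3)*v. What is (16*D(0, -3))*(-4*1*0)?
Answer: 0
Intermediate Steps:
D(T, v) = 0 (D(T, v) = 0*v = 0)
(16*D(0, -3))*(-4*1*0) = (16*0)*(-4*1*0) = 0*(-4*0) = 0*0 = 0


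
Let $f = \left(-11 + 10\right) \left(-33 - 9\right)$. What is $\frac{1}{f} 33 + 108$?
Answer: $\frac{1523}{14} \approx 108.79$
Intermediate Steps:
$f = 42$ ($f = \left(-1\right) \left(-42\right) = 42$)
$\frac{1}{f} 33 + 108 = \frac{1}{42} \cdot 33 + 108 = \frac{11}{14} + 108 = \frac{1523}{14}$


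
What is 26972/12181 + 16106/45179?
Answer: 1414755174/550325399 ≈ 2.5708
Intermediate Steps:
26972/12181 + 16106/45179 = 1414755174/550325399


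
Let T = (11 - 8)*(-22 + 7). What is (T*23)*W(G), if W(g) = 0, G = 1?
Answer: 0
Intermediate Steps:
T = -45 (T = 3*(-15) = -45)
(T*23)*W(G) = -45*23*0 = -1035*0 = 0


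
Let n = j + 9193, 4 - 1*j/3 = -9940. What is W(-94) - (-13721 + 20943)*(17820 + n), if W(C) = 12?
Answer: -410534578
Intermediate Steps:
j = 29832 (j = 12 - 3*(-9940) = 12 + 29820 = 29832)
n = 39025 (n = 29832 + 9193 = 39025)
W(-94) - (-13721 + 20943)*(17820 + n) = 12 - (-13721 + 20943)*(17820 + 39025) = 12 - 7222*56845 = 12 - 1*410534590 = 12 - 410534590 = -410534578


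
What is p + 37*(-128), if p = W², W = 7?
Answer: -4687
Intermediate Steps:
p = 49 (p = 7² = 49)
p + 37*(-128) = 49 + 37*(-128) = 49 - 4736 = -4687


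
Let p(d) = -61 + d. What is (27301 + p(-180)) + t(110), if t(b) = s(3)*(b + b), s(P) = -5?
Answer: 25960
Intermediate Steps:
t(b) = -10*b (t(b) = -5*(b + b) = -10*b)
(27301 + p(-180)) + t(110) = (27301 + (-61 - 180)) - 10*110 = (27301 - 241) - 1100 = 27060 - 1100 = 25960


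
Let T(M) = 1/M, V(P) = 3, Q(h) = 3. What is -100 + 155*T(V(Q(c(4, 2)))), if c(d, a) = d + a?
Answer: -145/3 ≈ -48.333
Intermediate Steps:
c(d, a) = a + d
-100 + 155*T(V(Q(c(4, 2)))) = -100 + 155/3 = -145/3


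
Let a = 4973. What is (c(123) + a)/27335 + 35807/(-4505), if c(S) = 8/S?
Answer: -4705392980/605869341 ≈ -7.7663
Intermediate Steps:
(c(123) + a)/27335 + 35807/(-4505) = (8/123 + 4973)/27335 + 35807/(-4505) = (8*(1/123) + 4973)*(1/27335) + 35807*(-1/4505) = (8/123 + 4973)*(1/27335) - 35807/4505 = (611687/123)*(1/27335) - 35807/4505 = 611687/3362205 - 35807/4505 = -4705392980/605869341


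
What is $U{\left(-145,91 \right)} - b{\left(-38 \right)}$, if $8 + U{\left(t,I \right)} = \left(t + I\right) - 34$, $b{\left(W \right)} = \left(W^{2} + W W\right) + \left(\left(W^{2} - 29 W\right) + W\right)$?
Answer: $-5492$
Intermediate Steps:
$b{\left(W \right)} = - 28 W + 3 W^{2}$ ($b{\left(W \right)} = \left(W^{2} + W^{2}\right) + \left(W^{2} - 28 W\right) = 2 W^{2} + \left(W^{2} - 28 W\right) = - 28 W + 3 W^{2}$)
$U{\left(t,I \right)} = -42 + I + t$ ($U{\left(t,I \right)} = -8 - \left(34 - I - t\right) = -8 + \left(-34 + I + t\right) = -42 + I + t$)
$U{\left(-145,91 \right)} - b{\left(-38 \right)} = \left(-42 + 91 - 145\right) - - 38 \left(-28 + 3 \left(-38\right)\right) = -96 - - 38 \left(-28 - 114\right) = -96 - \left(-38\right) \left(-142\right) = -96 - 5396 = -5492$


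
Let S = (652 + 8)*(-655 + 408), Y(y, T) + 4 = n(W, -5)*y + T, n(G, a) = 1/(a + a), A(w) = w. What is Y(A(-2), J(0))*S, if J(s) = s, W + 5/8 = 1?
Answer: 619476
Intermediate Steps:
W = 3/8 (W = -5/8 + 1 = 3/8 ≈ 0.37500)
n(G, a) = 1/(2*a)
Y(y, T) = -4 + T - y/10 (Y(y, T) = -4 + (((½)/(-5))*y + T) = -4 + (((½)*(-⅕))*y + T) = -4 + (-y/10 + T) = -4 + (T - y/10) = -4 + T - y/10)
S = -163020 (S = 660*(-247) = -163020)
Y(A(-2), J(0))*S = (-4 + 0 - ⅒*(-2))*(-163020) = (-4 + 0 + ⅕)*(-163020) = -19/5*(-163020) = 619476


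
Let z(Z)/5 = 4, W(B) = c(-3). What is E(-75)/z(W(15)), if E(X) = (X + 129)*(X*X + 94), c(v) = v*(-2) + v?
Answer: 154413/10 ≈ 15441.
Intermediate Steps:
c(v) = -v (c(v) = -2*v + v = -v)
W(B) = 3 (W(B) = -1*(-3) = 3)
z(Z) = 20 (z(Z) = 5*4 = 20)
E(X) = (94 + X**2)*(129 + X) (E(X) = (129 + X)*(X**2 + 94) = (129 + X)*(94 + X**2) = (94 + X**2)*(129 + X))
E(-75)/z(W(15)) = (12126 + (-75)**3 + 94*(-75) + 129*(-75)**2)/20 = (12126 - 421875 - 7050 + 129*5625)*(1/20) = (12126 - 421875 - 7050 + 725625)*(1/20) = 308826*(1/20) = 154413/10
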